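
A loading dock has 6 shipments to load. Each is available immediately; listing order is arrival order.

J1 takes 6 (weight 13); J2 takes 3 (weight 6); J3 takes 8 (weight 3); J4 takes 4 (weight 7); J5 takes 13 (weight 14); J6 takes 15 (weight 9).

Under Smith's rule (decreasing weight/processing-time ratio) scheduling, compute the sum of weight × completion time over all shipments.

1103

WSPT (decreasing weight/processing-time ratio): J1 J2 J4 J5 J6 J3.
J1: finishes 6, weight 13, w·C = 78
J2: finishes 9, weight 6, w·C = 54
J4: finishes 13, weight 7, w·C = 91
J5: finishes 26, weight 14, w·C = 364
J6: finishes 41, weight 9, w·C = 369
J3: finishes 49, weight 3, w·C = 147
Sum = 78+54+91+364+369+147 = 1103.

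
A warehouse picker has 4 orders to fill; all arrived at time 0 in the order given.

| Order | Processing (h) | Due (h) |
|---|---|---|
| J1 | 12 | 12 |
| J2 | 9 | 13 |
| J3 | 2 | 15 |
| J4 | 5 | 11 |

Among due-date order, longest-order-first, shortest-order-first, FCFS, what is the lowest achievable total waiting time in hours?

25

EDD (increasing due date): J4 J1 J2 J3.
J4: waits 0, runs 0→5
J1: waits 5, runs 5→17
J2: waits 17, runs 17→26
J3: waits 26, runs 26→28
Sum = 0+5+17+26 = 48.
LPT (decreasing processing time): J1 J2 J4 J3.
J1: waits 0, runs 0→12
J2: waits 12, runs 12→21
J4: waits 21, runs 21→26
J3: waits 26, runs 26→28
Sum = 0+12+21+26 = 59.
SPT (increasing processing time): J3 J4 J2 J1.
J3: waits 0, runs 0→2
J4: waits 2, runs 2→7
J2: waits 7, runs 7→16
J1: waits 16, runs 16→28
Sum = 0+2+7+16 = 25.
FIFO (arrival order): J1 J2 J3 J4.
J1: waits 0, runs 0→12
J2: waits 12, runs 12→21
J3: waits 21, runs 21→23
J4: waits 23, runs 23→28
Sum = 0+12+21+23 = 56.
EDD 48, LPT 59, SPT 25, FIFO 56 → minimum 25.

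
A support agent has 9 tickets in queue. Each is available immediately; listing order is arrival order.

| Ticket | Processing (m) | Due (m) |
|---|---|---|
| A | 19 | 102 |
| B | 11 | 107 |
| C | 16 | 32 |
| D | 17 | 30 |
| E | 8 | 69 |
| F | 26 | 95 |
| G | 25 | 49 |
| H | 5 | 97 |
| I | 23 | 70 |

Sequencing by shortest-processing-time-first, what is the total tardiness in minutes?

SPT (increasing processing time): H E B C D A I G F.
H: 0→5, due 97, tardiness 0
E: 5→13, due 69, tardiness 0
B: 13→24, due 107, tardiness 0
C: 24→40, due 32, tardiness 8
D: 40→57, due 30, tardiness 27
A: 57→76, due 102, tardiness 0
I: 76→99, due 70, tardiness 29
G: 99→124, due 49, tardiness 75
F: 124→150, due 95, tardiness 55
Sum = 0+0+0+8+27+0+29+75+55 = 194.

194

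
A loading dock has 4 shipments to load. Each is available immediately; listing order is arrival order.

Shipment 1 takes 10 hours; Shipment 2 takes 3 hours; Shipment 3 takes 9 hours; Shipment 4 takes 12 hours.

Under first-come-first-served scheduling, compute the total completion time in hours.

79

FIFO (arrival order): Shipment 1 Shipment 2 Shipment 3 Shipment 4.
Shipment 1: 0→10
Shipment 2: 10→13
Shipment 3: 13→22
Shipment 4: 22→34
Sum = 10+13+22+34 = 79.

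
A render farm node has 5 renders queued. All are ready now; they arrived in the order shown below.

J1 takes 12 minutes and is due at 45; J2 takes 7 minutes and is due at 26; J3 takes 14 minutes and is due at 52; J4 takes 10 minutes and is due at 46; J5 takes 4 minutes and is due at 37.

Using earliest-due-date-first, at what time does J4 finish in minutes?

EDD (increasing due date): J2 J5 J1 J4 J3.
J2: 0→7
J5: 7→11
J1: 11→23
J4: 23→33

33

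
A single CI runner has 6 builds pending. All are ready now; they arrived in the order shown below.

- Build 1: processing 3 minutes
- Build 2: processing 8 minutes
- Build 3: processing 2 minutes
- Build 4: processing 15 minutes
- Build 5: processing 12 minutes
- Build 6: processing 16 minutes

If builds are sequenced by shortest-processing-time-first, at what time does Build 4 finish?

SPT (increasing processing time): Build 3 Build 1 Build 2 Build 5 Build 4 Build 6.
Build 3: 0→2
Build 1: 2→5
Build 2: 5→13
Build 5: 13→25
Build 4: 25→40

40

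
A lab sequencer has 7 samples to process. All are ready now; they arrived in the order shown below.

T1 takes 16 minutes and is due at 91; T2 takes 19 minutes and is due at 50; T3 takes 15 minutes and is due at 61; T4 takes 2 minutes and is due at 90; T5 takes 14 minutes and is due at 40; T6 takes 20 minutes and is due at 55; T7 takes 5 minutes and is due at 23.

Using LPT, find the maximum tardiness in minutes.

LPT (decreasing processing time): T6 T2 T1 T3 T5 T7 T4.
T6: 0→20, due 55, tardiness 0
T2: 20→39, due 50, tardiness 0
T1: 39→55, due 91, tardiness 0
T3: 55→70, due 61, tardiness 9
T5: 70→84, due 40, tardiness 44
T7: 84→89, due 23, tardiness 66
T4: 89→91, due 90, tardiness 1
Maximum = 66.

66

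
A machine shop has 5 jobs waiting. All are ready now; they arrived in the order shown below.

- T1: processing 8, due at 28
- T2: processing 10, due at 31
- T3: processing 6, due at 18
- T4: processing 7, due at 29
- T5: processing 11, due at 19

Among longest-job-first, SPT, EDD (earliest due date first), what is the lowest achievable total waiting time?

71

LPT (decreasing processing time): T5 T2 T1 T4 T3.
T5: waits 0, runs 0→11
T2: waits 11, runs 11→21
T1: waits 21, runs 21→29
T4: waits 29, runs 29→36
T3: waits 36, runs 36→42
Sum = 0+11+21+29+36 = 97.
SPT (increasing processing time): T3 T4 T1 T2 T5.
T3: waits 0, runs 0→6
T4: waits 6, runs 6→13
T1: waits 13, runs 13→21
T2: waits 21, runs 21→31
T5: waits 31, runs 31→42
Sum = 0+6+13+21+31 = 71.
EDD (increasing due date): T3 T5 T1 T4 T2.
T3: waits 0, runs 0→6
T5: waits 6, runs 6→17
T1: waits 17, runs 17→25
T4: waits 25, runs 25→32
T2: waits 32, runs 32→42
Sum = 0+6+17+25+32 = 80.
LPT 97, SPT 71, EDD 80 → minimum 71.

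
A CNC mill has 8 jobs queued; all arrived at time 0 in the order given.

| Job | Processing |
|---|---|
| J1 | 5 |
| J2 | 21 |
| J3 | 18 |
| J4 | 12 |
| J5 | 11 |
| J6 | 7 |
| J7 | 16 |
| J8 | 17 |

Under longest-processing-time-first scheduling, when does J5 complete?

LPT (decreasing processing time): J2 J3 J8 J7 J4 J5 J6 J1.
J2: 0→21
J3: 21→39
J8: 39→56
J7: 56→72
J4: 72→84
J5: 84→95

95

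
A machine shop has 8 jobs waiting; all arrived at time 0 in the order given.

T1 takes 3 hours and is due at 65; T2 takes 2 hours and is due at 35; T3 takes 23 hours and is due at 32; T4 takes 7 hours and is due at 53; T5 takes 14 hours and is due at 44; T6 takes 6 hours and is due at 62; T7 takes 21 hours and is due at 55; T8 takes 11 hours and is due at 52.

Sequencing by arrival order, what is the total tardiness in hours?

FIFO (arrival order): T1 T2 T3 T4 T5 T6 T7 T8.
T1: 0→3, due 65, tardiness 0
T2: 3→5, due 35, tardiness 0
T3: 5→28, due 32, tardiness 0
T4: 28→35, due 53, tardiness 0
T5: 35→49, due 44, tardiness 5
T6: 49→55, due 62, tardiness 0
T7: 55→76, due 55, tardiness 21
T8: 76→87, due 52, tardiness 35
Sum = 0+0+0+0+5+0+21+35 = 61.

61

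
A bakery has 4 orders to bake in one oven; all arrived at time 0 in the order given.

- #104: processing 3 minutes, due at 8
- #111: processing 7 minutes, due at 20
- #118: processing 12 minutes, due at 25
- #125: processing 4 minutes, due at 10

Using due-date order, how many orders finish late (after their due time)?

EDD (increasing due date): #104 #125 #111 #118.
#104: 0→3, due 8, tardiness 0
#125: 3→7, due 10, tardiness 0
#111: 7→14, due 20, tardiness 0
#118: 14→26, due 25, tardiness 1
Late orders: 1.

1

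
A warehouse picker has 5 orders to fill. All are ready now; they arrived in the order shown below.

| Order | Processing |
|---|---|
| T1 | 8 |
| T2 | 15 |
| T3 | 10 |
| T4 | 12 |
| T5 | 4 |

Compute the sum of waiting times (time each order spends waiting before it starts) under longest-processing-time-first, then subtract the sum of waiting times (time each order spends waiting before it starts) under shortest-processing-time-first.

52

LPT (decreasing processing time): T2 T4 T3 T1 T5.
T2: waits 0, runs 0→15
T4: waits 15, runs 15→27
T3: waits 27, runs 27→37
T1: waits 37, runs 37→45
T5: waits 45, runs 45→49
Sum = 0+15+27+37+45 = 124.
SPT (increasing processing time): T5 T1 T3 T4 T2.
T5: waits 0, runs 0→4
T1: waits 4, runs 4→12
T3: waits 12, runs 12→22
T4: waits 22, runs 22→34
T2: waits 34, runs 34→49
Sum = 0+4+12+22+34 = 72.
Difference = 124 − 72 = 52.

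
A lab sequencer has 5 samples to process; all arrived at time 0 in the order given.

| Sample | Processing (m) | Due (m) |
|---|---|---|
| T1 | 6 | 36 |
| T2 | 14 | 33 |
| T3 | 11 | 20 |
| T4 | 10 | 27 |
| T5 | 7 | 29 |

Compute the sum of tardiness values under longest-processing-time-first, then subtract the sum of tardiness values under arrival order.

-6

LPT (decreasing processing time): T2 T3 T4 T5 T1.
T2: 0→14, due 33, tardiness 0
T3: 14→25, due 20, tardiness 5
T4: 25→35, due 27, tardiness 8
T5: 35→42, due 29, tardiness 13
T1: 42→48, due 36, tardiness 12
Sum = 0+5+8+13+12 = 38.
FIFO (arrival order): T1 T2 T3 T4 T5.
T1: 0→6, due 36, tardiness 0
T2: 6→20, due 33, tardiness 0
T3: 20→31, due 20, tardiness 11
T4: 31→41, due 27, tardiness 14
T5: 41→48, due 29, tardiness 19
Sum = 0+0+11+14+19 = 44.
Difference = 38 − 44 = -6.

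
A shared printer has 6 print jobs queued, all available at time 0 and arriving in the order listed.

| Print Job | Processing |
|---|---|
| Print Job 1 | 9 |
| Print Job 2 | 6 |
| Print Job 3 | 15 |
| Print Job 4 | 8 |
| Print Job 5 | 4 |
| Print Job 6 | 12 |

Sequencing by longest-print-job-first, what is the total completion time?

226

LPT (decreasing processing time): Print Job 3 Print Job 6 Print Job 1 Print Job 4 Print Job 2 Print Job 5.
Print Job 3: 0→15
Print Job 6: 15→27
Print Job 1: 27→36
Print Job 4: 36→44
Print Job 2: 44→50
Print Job 5: 50→54
Sum = 15+27+36+44+50+54 = 226.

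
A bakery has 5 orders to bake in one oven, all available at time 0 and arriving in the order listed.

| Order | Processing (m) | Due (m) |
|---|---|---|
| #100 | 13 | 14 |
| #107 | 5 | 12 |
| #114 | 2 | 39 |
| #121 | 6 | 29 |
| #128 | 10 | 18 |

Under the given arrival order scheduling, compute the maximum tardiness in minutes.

FIFO (arrival order): #100 #107 #114 #121 #128.
#100: 0→13, due 14, tardiness 0
#107: 13→18, due 12, tardiness 6
#114: 18→20, due 39, tardiness 0
#121: 20→26, due 29, tardiness 0
#128: 26→36, due 18, tardiness 18
Maximum = 18.

18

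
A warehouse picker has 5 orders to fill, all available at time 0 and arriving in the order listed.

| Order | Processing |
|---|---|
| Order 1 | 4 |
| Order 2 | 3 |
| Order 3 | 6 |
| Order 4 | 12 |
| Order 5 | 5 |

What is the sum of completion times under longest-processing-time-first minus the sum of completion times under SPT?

40

LPT (decreasing processing time): Order 4 Order 3 Order 5 Order 1 Order 2.
Order 4: 0→12
Order 3: 12→18
Order 5: 18→23
Order 1: 23→27
Order 2: 27→30
Sum = 12+18+23+27+30 = 110.
SPT (increasing processing time): Order 2 Order 1 Order 5 Order 3 Order 4.
Order 2: 0→3
Order 1: 3→7
Order 5: 7→12
Order 3: 12→18
Order 4: 18→30
Sum = 3+7+12+18+30 = 70.
Difference = 110 − 70 = 40.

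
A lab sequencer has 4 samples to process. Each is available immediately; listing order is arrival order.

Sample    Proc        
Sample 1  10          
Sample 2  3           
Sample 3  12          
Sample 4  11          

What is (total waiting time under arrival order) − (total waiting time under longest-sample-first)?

-20

FIFO (arrival order): Sample 1 Sample 2 Sample 3 Sample 4.
Sample 1: waits 0, runs 0→10
Sample 2: waits 10, runs 10→13
Sample 3: waits 13, runs 13→25
Sample 4: waits 25, runs 25→36
Sum = 0+10+13+25 = 48.
LPT (decreasing processing time): Sample 3 Sample 4 Sample 1 Sample 2.
Sample 3: waits 0, runs 0→12
Sample 4: waits 12, runs 12→23
Sample 1: waits 23, runs 23→33
Sample 2: waits 33, runs 33→36
Sum = 0+12+23+33 = 68.
Difference = 48 − 68 = -20.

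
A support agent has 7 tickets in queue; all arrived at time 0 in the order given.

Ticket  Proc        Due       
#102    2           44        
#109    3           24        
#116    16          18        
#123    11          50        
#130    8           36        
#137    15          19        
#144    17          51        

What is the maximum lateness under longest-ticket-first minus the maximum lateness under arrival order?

LPT (decreasing processing time): #144 #116 #137 #123 #130 #109 #102.
#144: 0→17, due 51, lateness -34
#116: 17→33, due 18, lateness 15
#137: 33→48, due 19, lateness 29
#123: 48→59, due 50, lateness 9
#130: 59→67, due 36, lateness 31
#109: 67→70, due 24, lateness 46
#102: 70→72, due 44, lateness 28
Maximum = 46.
FIFO (arrival order): #102 #109 #116 #123 #130 #137 #144.
#102: 0→2, due 44, lateness -42
#109: 2→5, due 24, lateness -19
#116: 5→21, due 18, lateness 3
#123: 21→32, due 50, lateness -18
#130: 32→40, due 36, lateness 4
#137: 40→55, due 19, lateness 36
#144: 55→72, due 51, lateness 21
Maximum = 36.
Difference = 46 − 36 = 10.

10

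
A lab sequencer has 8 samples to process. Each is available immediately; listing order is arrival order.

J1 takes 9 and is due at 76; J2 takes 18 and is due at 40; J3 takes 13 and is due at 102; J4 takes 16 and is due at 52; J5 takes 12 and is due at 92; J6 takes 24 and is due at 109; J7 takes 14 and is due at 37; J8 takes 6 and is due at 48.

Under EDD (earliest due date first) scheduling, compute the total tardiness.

5

EDD (increasing due date): J7 J2 J8 J4 J1 J5 J3 J6.
J7: 0→14, due 37, tardiness 0
J2: 14→32, due 40, tardiness 0
J8: 32→38, due 48, tardiness 0
J4: 38→54, due 52, tardiness 2
J1: 54→63, due 76, tardiness 0
J5: 63→75, due 92, tardiness 0
J3: 75→88, due 102, tardiness 0
J6: 88→112, due 109, tardiness 3
Sum = 0+0+0+2+0+0+0+3 = 5.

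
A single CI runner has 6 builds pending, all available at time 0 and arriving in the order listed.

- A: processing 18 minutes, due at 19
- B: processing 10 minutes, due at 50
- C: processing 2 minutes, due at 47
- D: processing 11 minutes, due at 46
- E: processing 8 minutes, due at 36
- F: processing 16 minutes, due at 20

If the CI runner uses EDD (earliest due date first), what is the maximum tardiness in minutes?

15

EDD (increasing due date): A F E D C B.
A: 0→18, due 19, tardiness 0
F: 18→34, due 20, tardiness 14
E: 34→42, due 36, tardiness 6
D: 42→53, due 46, tardiness 7
C: 53→55, due 47, tardiness 8
B: 55→65, due 50, tardiness 15
Maximum = 15.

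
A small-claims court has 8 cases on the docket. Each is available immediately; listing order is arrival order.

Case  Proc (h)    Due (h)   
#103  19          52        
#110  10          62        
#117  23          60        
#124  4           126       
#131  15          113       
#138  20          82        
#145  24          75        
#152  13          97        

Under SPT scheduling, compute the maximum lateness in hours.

SPT (increasing processing time): #124 #110 #152 #131 #103 #138 #117 #145.
#124: 0→4, due 126, lateness -122
#110: 4→14, due 62, lateness -48
#152: 14→27, due 97, lateness -70
#131: 27→42, due 113, lateness -71
#103: 42→61, due 52, lateness 9
#138: 61→81, due 82, lateness -1
#117: 81→104, due 60, lateness 44
#145: 104→128, due 75, lateness 53
Maximum = 53.

53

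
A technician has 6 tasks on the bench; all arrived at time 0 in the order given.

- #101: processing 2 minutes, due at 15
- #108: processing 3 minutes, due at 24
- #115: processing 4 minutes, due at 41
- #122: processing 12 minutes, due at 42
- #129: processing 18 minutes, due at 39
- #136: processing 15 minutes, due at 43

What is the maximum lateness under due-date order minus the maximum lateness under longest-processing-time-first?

EDD (increasing due date): #101 #108 #129 #115 #122 #136.
#101: 0→2, due 15, lateness -13
#108: 2→5, due 24, lateness -19
#129: 5→23, due 39, lateness -16
#115: 23→27, due 41, lateness -14
#122: 27→39, due 42, lateness -3
#136: 39→54, due 43, lateness 11
Maximum = 11.
LPT (decreasing processing time): #129 #136 #122 #115 #108 #101.
#129: 0→18, due 39, lateness -21
#136: 18→33, due 43, lateness -10
#122: 33→45, due 42, lateness 3
#115: 45→49, due 41, lateness 8
#108: 49→52, due 24, lateness 28
#101: 52→54, due 15, lateness 39
Maximum = 39.
Difference = 11 − 39 = -28.

-28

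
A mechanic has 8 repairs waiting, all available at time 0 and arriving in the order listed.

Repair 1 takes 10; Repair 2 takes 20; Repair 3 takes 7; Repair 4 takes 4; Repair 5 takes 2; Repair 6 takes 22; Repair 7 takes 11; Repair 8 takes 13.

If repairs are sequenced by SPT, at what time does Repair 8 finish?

47

SPT (increasing processing time): Repair 5 Repair 4 Repair 3 Repair 1 Repair 7 Repair 8 Repair 2 Repair 6.
Repair 5: 0→2
Repair 4: 2→6
Repair 3: 6→13
Repair 1: 13→23
Repair 7: 23→34
Repair 8: 34→47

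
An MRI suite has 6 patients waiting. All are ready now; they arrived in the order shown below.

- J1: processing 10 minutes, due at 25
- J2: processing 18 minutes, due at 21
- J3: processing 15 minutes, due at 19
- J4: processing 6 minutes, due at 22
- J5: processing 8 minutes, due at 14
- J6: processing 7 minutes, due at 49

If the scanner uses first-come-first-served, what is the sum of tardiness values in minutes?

FIFO (arrival order): J1 J2 J3 J4 J5 J6.
J1: 0→10, due 25, tardiness 0
J2: 10→28, due 21, tardiness 7
J3: 28→43, due 19, tardiness 24
J4: 43→49, due 22, tardiness 27
J5: 49→57, due 14, tardiness 43
J6: 57→64, due 49, tardiness 15
Sum = 0+7+24+27+43+15 = 116.

116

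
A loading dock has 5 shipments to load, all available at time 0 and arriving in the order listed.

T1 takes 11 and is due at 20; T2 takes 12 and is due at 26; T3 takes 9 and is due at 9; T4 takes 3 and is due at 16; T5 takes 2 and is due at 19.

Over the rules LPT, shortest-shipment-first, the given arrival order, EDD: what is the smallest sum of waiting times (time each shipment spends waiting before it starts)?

46

LPT (decreasing processing time): T2 T1 T3 T4 T5.
T2: waits 0, runs 0→12
T1: waits 12, runs 12→23
T3: waits 23, runs 23→32
T4: waits 32, runs 32→35
T5: waits 35, runs 35→37
Sum = 0+12+23+32+35 = 102.
SPT (increasing processing time): T5 T4 T3 T1 T2.
T5: waits 0, runs 0→2
T4: waits 2, runs 2→5
T3: waits 5, runs 5→14
T1: waits 14, runs 14→25
T2: waits 25, runs 25→37
Sum = 0+2+5+14+25 = 46.
FIFO (arrival order): T1 T2 T3 T4 T5.
T1: waits 0, runs 0→11
T2: waits 11, runs 11→23
T3: waits 23, runs 23→32
T4: waits 32, runs 32→35
T5: waits 35, runs 35→37
Sum = 0+11+23+32+35 = 101.
EDD (increasing due date): T3 T4 T5 T1 T2.
T3: waits 0, runs 0→9
T4: waits 9, runs 9→12
T5: waits 12, runs 12→14
T1: waits 14, runs 14→25
T2: waits 25, runs 25→37
Sum = 0+9+12+14+25 = 60.
LPT 102, SPT 46, FIFO 101, EDD 60 → minimum 46.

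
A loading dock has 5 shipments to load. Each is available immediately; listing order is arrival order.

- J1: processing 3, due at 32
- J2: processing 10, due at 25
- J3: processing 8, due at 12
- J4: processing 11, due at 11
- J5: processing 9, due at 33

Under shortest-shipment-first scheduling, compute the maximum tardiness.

30

SPT (increasing processing time): J1 J3 J5 J2 J4.
J1: 0→3, due 32, tardiness 0
J3: 3→11, due 12, tardiness 0
J5: 11→20, due 33, tardiness 0
J2: 20→30, due 25, tardiness 5
J4: 30→41, due 11, tardiness 30
Maximum = 30.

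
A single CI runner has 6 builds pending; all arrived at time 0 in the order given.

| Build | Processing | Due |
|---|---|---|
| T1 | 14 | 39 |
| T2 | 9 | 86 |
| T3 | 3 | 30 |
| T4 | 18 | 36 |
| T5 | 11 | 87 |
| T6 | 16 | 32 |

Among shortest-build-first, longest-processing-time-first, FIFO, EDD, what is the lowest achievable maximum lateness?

12

SPT (increasing processing time): T3 T2 T5 T1 T6 T4.
T3: 0→3, due 30, lateness -27
T2: 3→12, due 86, lateness -74
T5: 12→23, due 87, lateness -64
T1: 23→37, due 39, lateness -2
T6: 37→53, due 32, lateness 21
T4: 53→71, due 36, lateness 35
Maximum = 35.
LPT (decreasing processing time): T4 T6 T1 T5 T2 T3.
T4: 0→18, due 36, lateness -18
T6: 18→34, due 32, lateness 2
T1: 34→48, due 39, lateness 9
T5: 48→59, due 87, lateness -28
T2: 59→68, due 86, lateness -18
T3: 68→71, due 30, lateness 41
Maximum = 41.
FIFO (arrival order): T1 T2 T3 T4 T5 T6.
T1: 0→14, due 39, lateness -25
T2: 14→23, due 86, lateness -63
T3: 23→26, due 30, lateness -4
T4: 26→44, due 36, lateness 8
T5: 44→55, due 87, lateness -32
T6: 55→71, due 32, lateness 39
Maximum = 39.
EDD (increasing due date): T3 T6 T4 T1 T2 T5.
T3: 0→3, due 30, lateness -27
T6: 3→19, due 32, lateness -13
T4: 19→37, due 36, lateness 1
T1: 37→51, due 39, lateness 12
T2: 51→60, due 86, lateness -26
T5: 60→71, due 87, lateness -16
Maximum = 12.
SPT 35, LPT 41, FIFO 39, EDD 12 → minimum 12.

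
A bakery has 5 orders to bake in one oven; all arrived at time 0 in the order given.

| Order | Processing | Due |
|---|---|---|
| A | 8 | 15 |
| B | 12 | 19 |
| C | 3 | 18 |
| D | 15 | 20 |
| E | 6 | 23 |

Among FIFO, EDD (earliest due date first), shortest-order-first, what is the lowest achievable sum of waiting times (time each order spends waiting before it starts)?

FIFO (arrival order): A B C D E.
A: waits 0, runs 0→8
B: waits 8, runs 8→20
C: waits 20, runs 20→23
D: waits 23, runs 23→38
E: waits 38, runs 38→44
Sum = 0+8+20+23+38 = 89.
EDD (increasing due date): A C B D E.
A: waits 0, runs 0→8
C: waits 8, runs 8→11
B: waits 11, runs 11→23
D: waits 23, runs 23→38
E: waits 38, runs 38→44
Sum = 0+8+11+23+38 = 80.
SPT (increasing processing time): C E A B D.
C: waits 0, runs 0→3
E: waits 3, runs 3→9
A: waits 9, runs 9→17
B: waits 17, runs 17→29
D: waits 29, runs 29→44
Sum = 0+3+9+17+29 = 58.
FIFO 89, EDD 80, SPT 58 → minimum 58.

58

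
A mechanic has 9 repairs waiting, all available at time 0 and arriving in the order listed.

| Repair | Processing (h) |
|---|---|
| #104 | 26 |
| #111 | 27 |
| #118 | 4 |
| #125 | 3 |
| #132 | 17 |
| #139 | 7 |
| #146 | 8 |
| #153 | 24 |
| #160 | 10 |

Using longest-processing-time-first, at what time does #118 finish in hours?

LPT (decreasing processing time): #111 #104 #153 #132 #160 #146 #139 #118 #125.
#111: 0→27
#104: 27→53
#153: 53→77
#132: 77→94
#160: 94→104
#146: 104→112
#139: 112→119
#118: 119→123

123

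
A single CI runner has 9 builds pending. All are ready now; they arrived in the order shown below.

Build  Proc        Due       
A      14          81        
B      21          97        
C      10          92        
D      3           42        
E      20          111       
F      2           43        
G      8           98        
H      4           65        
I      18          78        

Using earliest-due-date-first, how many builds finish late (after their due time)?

EDD (increasing due date): D F H I A C B G E.
D: 0→3, due 42, tardiness 0
F: 3→5, due 43, tardiness 0
H: 5→9, due 65, tardiness 0
I: 9→27, due 78, tardiness 0
A: 27→41, due 81, tardiness 0
C: 41→51, due 92, tardiness 0
B: 51→72, due 97, tardiness 0
G: 72→80, due 98, tardiness 0
E: 80→100, due 111, tardiness 0
Late builds: 0.

0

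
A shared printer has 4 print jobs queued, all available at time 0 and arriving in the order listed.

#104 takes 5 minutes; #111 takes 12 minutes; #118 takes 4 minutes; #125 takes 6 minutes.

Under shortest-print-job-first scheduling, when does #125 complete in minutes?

SPT (increasing processing time): #118 #104 #125 #111.
#118: 0→4
#104: 4→9
#125: 9→15

15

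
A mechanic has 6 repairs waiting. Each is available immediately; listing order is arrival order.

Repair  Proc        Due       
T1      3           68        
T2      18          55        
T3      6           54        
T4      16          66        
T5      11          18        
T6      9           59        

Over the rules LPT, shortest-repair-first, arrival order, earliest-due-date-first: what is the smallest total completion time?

167

LPT (decreasing processing time): T2 T4 T5 T6 T3 T1.
T2: 0→18
T4: 18→34
T5: 34→45
T6: 45→54
T3: 54→60
T1: 60→63
Sum = 18+34+45+54+60+63 = 274.
SPT (increasing processing time): T1 T3 T6 T5 T4 T2.
T1: 0→3
T3: 3→9
T6: 9→18
T5: 18→29
T4: 29→45
T2: 45→63
Sum = 3+9+18+29+45+63 = 167.
FIFO (arrival order): T1 T2 T3 T4 T5 T6.
T1: 0→3
T2: 3→21
T3: 21→27
T4: 27→43
T5: 43→54
T6: 54→63
Sum = 3+21+27+43+54+63 = 211.
EDD (increasing due date): T5 T3 T2 T6 T4 T1.
T5: 0→11
T3: 11→17
T2: 17→35
T6: 35→44
T4: 44→60
T1: 60→63
Sum = 11+17+35+44+60+63 = 230.
LPT 274, SPT 167, FIFO 211, EDD 230 → minimum 167.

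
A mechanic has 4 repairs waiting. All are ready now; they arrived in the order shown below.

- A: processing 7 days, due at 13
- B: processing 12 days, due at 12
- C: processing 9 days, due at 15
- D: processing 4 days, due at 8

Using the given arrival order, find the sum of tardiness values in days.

FIFO (arrival order): A B C D.
A: 0→7, due 13, tardiness 0
B: 7→19, due 12, tardiness 7
C: 19→28, due 15, tardiness 13
D: 28→32, due 8, tardiness 24
Sum = 0+7+13+24 = 44.

44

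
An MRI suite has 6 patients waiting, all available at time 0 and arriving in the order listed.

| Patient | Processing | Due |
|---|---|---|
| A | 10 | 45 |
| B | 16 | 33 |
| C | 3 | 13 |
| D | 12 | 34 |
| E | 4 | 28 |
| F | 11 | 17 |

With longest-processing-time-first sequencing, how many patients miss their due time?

4

LPT (decreasing processing time): B D F A E C.
B: 0→16, due 33, tardiness 0
D: 16→28, due 34, tardiness 0
F: 28→39, due 17, tardiness 22
A: 39→49, due 45, tardiness 4
E: 49→53, due 28, tardiness 25
C: 53→56, due 13, tardiness 43
Late patients: 4.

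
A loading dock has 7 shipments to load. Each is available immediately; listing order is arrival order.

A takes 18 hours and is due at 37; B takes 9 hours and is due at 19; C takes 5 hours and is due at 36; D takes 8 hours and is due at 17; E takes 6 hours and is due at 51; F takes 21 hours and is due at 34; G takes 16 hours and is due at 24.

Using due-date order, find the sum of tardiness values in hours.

EDD (increasing due date): D B G F C A E.
D: 0→8, due 17, tardiness 0
B: 8→17, due 19, tardiness 0
G: 17→33, due 24, tardiness 9
F: 33→54, due 34, tardiness 20
C: 54→59, due 36, tardiness 23
A: 59→77, due 37, tardiness 40
E: 77→83, due 51, tardiness 32
Sum = 0+0+9+20+23+40+32 = 124.

124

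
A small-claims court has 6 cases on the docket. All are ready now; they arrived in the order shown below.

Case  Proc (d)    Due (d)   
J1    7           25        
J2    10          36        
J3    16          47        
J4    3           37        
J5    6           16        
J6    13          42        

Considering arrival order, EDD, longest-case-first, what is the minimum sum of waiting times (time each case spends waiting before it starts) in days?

107

FIFO (arrival order): J1 J2 J3 J4 J5 J6.
J1: waits 0, runs 0→7
J2: waits 7, runs 7→17
J3: waits 17, runs 17→33
J4: waits 33, runs 33→36
J5: waits 36, runs 36→42
J6: waits 42, runs 42→55
Sum = 0+7+17+33+36+42 = 135.
EDD (increasing due date): J5 J1 J2 J4 J6 J3.
J5: waits 0, runs 0→6
J1: waits 6, runs 6→13
J2: waits 13, runs 13→23
J4: waits 23, runs 23→26
J6: waits 26, runs 26→39
J3: waits 39, runs 39→55
Sum = 0+6+13+23+26+39 = 107.
LPT (decreasing processing time): J3 J6 J2 J1 J5 J4.
J3: waits 0, runs 0→16
J6: waits 16, runs 16→29
J2: waits 29, runs 29→39
J1: waits 39, runs 39→46
J5: waits 46, runs 46→52
J4: waits 52, runs 52→55
Sum = 0+16+29+39+46+52 = 182.
FIFO 135, EDD 107, LPT 182 → minimum 107.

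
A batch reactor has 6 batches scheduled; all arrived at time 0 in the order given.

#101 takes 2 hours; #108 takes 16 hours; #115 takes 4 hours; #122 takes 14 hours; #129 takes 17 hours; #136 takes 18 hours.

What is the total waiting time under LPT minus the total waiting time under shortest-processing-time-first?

121

LPT (decreasing processing time): #136 #129 #108 #122 #115 #101.
#136: waits 0, runs 0→18
#129: waits 18, runs 18→35
#108: waits 35, runs 35→51
#122: waits 51, runs 51→65
#115: waits 65, runs 65→69
#101: waits 69, runs 69→71
Sum = 0+18+35+51+65+69 = 238.
SPT (increasing processing time): #101 #115 #122 #108 #129 #136.
#101: waits 0, runs 0→2
#115: waits 2, runs 2→6
#122: waits 6, runs 6→20
#108: waits 20, runs 20→36
#129: waits 36, runs 36→53
#136: waits 53, runs 53→71
Sum = 0+2+6+20+36+53 = 117.
Difference = 238 − 117 = 121.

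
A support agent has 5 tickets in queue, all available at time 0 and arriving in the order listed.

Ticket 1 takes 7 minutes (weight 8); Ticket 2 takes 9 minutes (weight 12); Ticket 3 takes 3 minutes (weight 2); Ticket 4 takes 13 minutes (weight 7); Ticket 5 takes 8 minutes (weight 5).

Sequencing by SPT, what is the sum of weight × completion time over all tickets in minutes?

SPT (increasing processing time): Ticket 3 Ticket 1 Ticket 5 Ticket 2 Ticket 4.
Ticket 3: finishes 3, weight 2, w·C = 6
Ticket 1: finishes 10, weight 8, w·C = 80
Ticket 5: finishes 18, weight 5, w·C = 90
Ticket 2: finishes 27, weight 12, w·C = 324
Ticket 4: finishes 40, weight 7, w·C = 280
Sum = 6+80+90+324+280 = 780.

780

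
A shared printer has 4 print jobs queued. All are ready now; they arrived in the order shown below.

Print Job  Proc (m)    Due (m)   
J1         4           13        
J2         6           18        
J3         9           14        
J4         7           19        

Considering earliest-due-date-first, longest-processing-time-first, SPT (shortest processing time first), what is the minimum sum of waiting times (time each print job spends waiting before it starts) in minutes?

31

EDD (increasing due date): J1 J3 J2 J4.
J1: waits 0, runs 0→4
J3: waits 4, runs 4→13
J2: waits 13, runs 13→19
J4: waits 19, runs 19→26
Sum = 0+4+13+19 = 36.
LPT (decreasing processing time): J3 J4 J2 J1.
J3: waits 0, runs 0→9
J4: waits 9, runs 9→16
J2: waits 16, runs 16→22
J1: waits 22, runs 22→26
Sum = 0+9+16+22 = 47.
SPT (increasing processing time): J1 J2 J4 J3.
J1: waits 0, runs 0→4
J2: waits 4, runs 4→10
J4: waits 10, runs 10→17
J3: waits 17, runs 17→26
Sum = 0+4+10+17 = 31.
EDD 36, LPT 47, SPT 31 → minimum 31.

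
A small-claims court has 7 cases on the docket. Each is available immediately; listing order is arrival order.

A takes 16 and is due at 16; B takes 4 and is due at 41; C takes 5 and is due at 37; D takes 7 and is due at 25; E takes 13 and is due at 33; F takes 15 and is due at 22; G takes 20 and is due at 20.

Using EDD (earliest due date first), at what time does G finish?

36

EDD (increasing due date): A G F D E C B.
A: 0→16
G: 16→36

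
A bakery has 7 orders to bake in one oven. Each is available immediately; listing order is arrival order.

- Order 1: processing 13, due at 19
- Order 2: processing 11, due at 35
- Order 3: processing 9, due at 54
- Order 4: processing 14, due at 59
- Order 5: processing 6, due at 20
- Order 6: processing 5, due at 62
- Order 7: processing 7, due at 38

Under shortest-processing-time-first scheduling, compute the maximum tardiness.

32

SPT (increasing processing time): Order 6 Order 5 Order 7 Order 3 Order 2 Order 1 Order 4.
Order 6: 0→5, due 62, tardiness 0
Order 5: 5→11, due 20, tardiness 0
Order 7: 11→18, due 38, tardiness 0
Order 3: 18→27, due 54, tardiness 0
Order 2: 27→38, due 35, tardiness 3
Order 1: 38→51, due 19, tardiness 32
Order 4: 51→65, due 59, tardiness 6
Maximum = 32.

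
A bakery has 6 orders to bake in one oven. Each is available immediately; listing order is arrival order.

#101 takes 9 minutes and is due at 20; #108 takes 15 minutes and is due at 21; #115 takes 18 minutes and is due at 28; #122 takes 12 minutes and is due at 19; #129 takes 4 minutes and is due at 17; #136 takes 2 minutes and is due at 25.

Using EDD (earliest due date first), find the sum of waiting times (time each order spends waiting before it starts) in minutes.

127

EDD (increasing due date): #129 #122 #101 #108 #136 #115.
#129: waits 0, runs 0→4
#122: waits 4, runs 4→16
#101: waits 16, runs 16→25
#108: waits 25, runs 25→40
#136: waits 40, runs 40→42
#115: waits 42, runs 42→60
Sum = 0+4+16+25+40+42 = 127.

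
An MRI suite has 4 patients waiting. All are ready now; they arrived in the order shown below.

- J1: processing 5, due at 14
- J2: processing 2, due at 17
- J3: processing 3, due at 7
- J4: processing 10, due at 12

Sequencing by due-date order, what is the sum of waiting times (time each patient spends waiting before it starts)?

EDD (increasing due date): J3 J4 J1 J2.
J3: waits 0, runs 0→3
J4: waits 3, runs 3→13
J1: waits 13, runs 13→18
J2: waits 18, runs 18→20
Sum = 0+3+13+18 = 34.

34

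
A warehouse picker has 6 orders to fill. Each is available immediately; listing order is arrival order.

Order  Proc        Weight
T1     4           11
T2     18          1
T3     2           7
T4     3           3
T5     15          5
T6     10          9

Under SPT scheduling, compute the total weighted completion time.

521

SPT (increasing processing time): T3 T4 T1 T6 T5 T2.
T3: finishes 2, weight 7, w·C = 14
T4: finishes 5, weight 3, w·C = 15
T1: finishes 9, weight 11, w·C = 99
T6: finishes 19, weight 9, w·C = 171
T5: finishes 34, weight 5, w·C = 170
T2: finishes 52, weight 1, w·C = 52
Sum = 14+15+99+171+170+52 = 521.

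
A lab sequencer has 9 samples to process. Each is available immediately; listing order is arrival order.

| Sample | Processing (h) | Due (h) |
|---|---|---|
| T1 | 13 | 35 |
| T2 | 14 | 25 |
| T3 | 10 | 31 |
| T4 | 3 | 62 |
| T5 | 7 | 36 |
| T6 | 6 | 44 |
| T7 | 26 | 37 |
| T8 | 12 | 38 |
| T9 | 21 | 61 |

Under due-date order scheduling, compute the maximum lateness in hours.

EDD (increasing due date): T2 T3 T1 T5 T7 T8 T6 T9 T4.
T2: 0→14, due 25, lateness -11
T3: 14→24, due 31, lateness -7
T1: 24→37, due 35, lateness 2
T5: 37→44, due 36, lateness 8
T7: 44→70, due 37, lateness 33
T8: 70→82, due 38, lateness 44
T6: 82→88, due 44, lateness 44
T9: 88→109, due 61, lateness 48
T4: 109→112, due 62, lateness 50
Maximum = 50.

50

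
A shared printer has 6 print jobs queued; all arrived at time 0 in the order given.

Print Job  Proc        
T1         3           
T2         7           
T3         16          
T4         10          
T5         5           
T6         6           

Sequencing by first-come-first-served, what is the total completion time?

FIFO (arrival order): T1 T2 T3 T4 T5 T6.
T1: 0→3
T2: 3→10
T3: 10→26
T4: 26→36
T5: 36→41
T6: 41→47
Sum = 3+10+26+36+41+47 = 163.

163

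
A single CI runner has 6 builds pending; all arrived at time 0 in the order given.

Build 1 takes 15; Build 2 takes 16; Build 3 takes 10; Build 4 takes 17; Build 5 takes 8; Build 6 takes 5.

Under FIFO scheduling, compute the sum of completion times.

282

FIFO (arrival order): Build 1 Build 2 Build 3 Build 4 Build 5 Build 6.
Build 1: 0→15
Build 2: 15→31
Build 3: 31→41
Build 4: 41→58
Build 5: 58→66
Build 6: 66→71
Sum = 15+31+41+58+66+71 = 282.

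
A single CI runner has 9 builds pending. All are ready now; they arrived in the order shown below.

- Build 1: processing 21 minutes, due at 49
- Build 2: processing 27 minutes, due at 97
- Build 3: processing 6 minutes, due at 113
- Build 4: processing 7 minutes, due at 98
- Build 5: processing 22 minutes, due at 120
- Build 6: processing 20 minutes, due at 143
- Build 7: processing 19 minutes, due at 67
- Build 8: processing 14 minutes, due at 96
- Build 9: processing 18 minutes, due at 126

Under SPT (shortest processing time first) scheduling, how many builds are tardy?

SPT (increasing processing time): Build 3 Build 4 Build 8 Build 9 Build 7 Build 6 Build 1 Build 5 Build 2.
Build 3: 0→6, due 113, tardiness 0
Build 4: 6→13, due 98, tardiness 0
Build 8: 13→27, due 96, tardiness 0
Build 9: 27→45, due 126, tardiness 0
Build 7: 45→64, due 67, tardiness 0
Build 6: 64→84, due 143, tardiness 0
Build 1: 84→105, due 49, tardiness 56
Build 5: 105→127, due 120, tardiness 7
Build 2: 127→154, due 97, tardiness 57
Late builds: 3.

3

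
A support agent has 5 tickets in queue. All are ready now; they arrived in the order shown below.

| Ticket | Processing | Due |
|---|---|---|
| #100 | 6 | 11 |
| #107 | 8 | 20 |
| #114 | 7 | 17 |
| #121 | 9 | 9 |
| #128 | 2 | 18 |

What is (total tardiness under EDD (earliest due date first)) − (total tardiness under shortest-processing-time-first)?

1

EDD (increasing due date): #121 #100 #114 #128 #107.
#121: 0→9, due 9, tardiness 0
#100: 9→15, due 11, tardiness 4
#114: 15→22, due 17, tardiness 5
#128: 22→24, due 18, tardiness 6
#107: 24→32, due 20, tardiness 12
Sum = 0+4+5+6+12 = 27.
SPT (increasing processing time): #128 #100 #114 #107 #121.
#128: 0→2, due 18, tardiness 0
#100: 2→8, due 11, tardiness 0
#114: 8→15, due 17, tardiness 0
#107: 15→23, due 20, tardiness 3
#121: 23→32, due 9, tardiness 23
Sum = 0+0+0+3+23 = 26.
Difference = 27 − 26 = 1.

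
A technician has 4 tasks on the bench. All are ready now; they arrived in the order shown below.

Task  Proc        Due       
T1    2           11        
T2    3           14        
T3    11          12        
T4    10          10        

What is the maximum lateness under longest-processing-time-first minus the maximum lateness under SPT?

LPT (decreasing processing time): T3 T4 T2 T1.
T3: 0→11, due 12, lateness -1
T4: 11→21, due 10, lateness 11
T2: 21→24, due 14, lateness 10
T1: 24→26, due 11, lateness 15
Maximum = 15.
SPT (increasing processing time): T1 T2 T4 T3.
T1: 0→2, due 11, lateness -9
T2: 2→5, due 14, lateness -9
T4: 5→15, due 10, lateness 5
T3: 15→26, due 12, lateness 14
Maximum = 14.
Difference = 15 − 14 = 1.

1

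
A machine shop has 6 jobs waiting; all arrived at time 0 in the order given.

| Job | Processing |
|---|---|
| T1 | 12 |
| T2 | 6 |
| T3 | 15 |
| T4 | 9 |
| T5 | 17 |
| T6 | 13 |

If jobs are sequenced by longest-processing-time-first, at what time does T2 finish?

72

LPT (decreasing processing time): T5 T3 T6 T1 T4 T2.
T5: 0→17
T3: 17→32
T6: 32→45
T1: 45→57
T4: 57→66
T2: 66→72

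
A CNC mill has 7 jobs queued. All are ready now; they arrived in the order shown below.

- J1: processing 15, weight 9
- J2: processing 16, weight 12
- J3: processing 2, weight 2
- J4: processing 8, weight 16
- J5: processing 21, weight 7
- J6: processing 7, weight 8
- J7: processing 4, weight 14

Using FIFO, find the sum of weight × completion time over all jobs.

FIFO (arrival order): J1 J2 J3 J4 J5 J6 J7.
J1: finishes 15, weight 9, w·C = 135
J2: finishes 31, weight 12, w·C = 372
J3: finishes 33, weight 2, w·C = 66
J4: finishes 41, weight 16, w·C = 656
J5: finishes 62, weight 7, w·C = 434
J6: finishes 69, weight 8, w·C = 552
J7: finishes 73, weight 14, w·C = 1022
Sum = 135+372+66+656+434+552+1022 = 3237.

3237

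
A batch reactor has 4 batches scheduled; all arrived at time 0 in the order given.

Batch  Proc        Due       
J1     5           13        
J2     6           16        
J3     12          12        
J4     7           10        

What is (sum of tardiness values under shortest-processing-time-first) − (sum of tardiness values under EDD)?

-6

SPT (increasing processing time): J1 J2 J4 J3.
J1: 0→5, due 13, tardiness 0
J2: 5→11, due 16, tardiness 0
J4: 11→18, due 10, tardiness 8
J3: 18→30, due 12, tardiness 18
Sum = 0+0+8+18 = 26.
EDD (increasing due date): J4 J3 J1 J2.
J4: 0→7, due 10, tardiness 0
J3: 7→19, due 12, tardiness 7
J1: 19→24, due 13, tardiness 11
J2: 24→30, due 16, tardiness 14
Sum = 0+7+11+14 = 32.
Difference = 26 − 32 = -6.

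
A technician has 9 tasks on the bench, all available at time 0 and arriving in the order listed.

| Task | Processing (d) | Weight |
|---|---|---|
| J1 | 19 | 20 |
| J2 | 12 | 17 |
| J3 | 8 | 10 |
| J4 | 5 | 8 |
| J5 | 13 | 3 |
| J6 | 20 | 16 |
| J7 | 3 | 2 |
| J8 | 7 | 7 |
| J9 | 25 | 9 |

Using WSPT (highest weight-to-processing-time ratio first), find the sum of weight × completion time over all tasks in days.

4327

WSPT (decreasing weight/processing-time ratio): J4 J2 J3 J1 J8 J6 J7 J9 J5.
J4: finishes 5, weight 8, w·C = 40
J2: finishes 17, weight 17, w·C = 289
J3: finishes 25, weight 10, w·C = 250
J1: finishes 44, weight 20, w·C = 880
J8: finishes 51, weight 7, w·C = 357
J6: finishes 71, weight 16, w·C = 1136
J7: finishes 74, weight 2, w·C = 148
J9: finishes 99, weight 9, w·C = 891
J5: finishes 112, weight 3, w·C = 336
Sum = 40+289+250+880+357+1136+148+891+336 = 4327.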